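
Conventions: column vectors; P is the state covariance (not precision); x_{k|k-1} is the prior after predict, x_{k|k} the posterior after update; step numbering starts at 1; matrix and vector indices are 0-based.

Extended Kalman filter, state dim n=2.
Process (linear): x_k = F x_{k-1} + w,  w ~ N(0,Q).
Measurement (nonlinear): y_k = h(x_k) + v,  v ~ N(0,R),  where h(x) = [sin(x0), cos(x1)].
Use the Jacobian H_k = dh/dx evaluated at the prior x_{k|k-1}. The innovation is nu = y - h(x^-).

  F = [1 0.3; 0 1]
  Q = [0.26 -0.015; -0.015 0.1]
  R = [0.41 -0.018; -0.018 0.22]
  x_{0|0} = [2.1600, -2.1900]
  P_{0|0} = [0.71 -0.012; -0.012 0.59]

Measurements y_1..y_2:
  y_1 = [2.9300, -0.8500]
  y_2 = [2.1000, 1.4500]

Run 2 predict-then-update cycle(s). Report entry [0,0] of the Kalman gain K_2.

K[0,0] = 0.8681

step 1: x^-=[1.5030, -2.1900]  P^-=[1.0159 0.1500; 0.1500 0.6900]  H_jac=[0.0677 0.0000; 0.0000 0.8143]  S=[0.4147 -0.0097; -0.0097 0.6776]  K=[0.1703 0.1827; 0.0440 0.8299]  nu=[1.9323, -0.2696]  x^+=[1.7827, -2.3288]  P^+=[0.9819 0.0456; 0.0456 0.2232]
step 2: x^-=[1.0841, -2.3288]  P^-=[1.2893 0.0976; 0.0976 0.3232]  H_jac=[0.4677 0.0000; 0.0000 0.7262]  S=[0.6921 0.0151; 0.0151 0.3905]  K=[0.8681 0.1478; 0.0528 0.5991]  nu=[1.2161, 2.1375]  x^+=[2.4558, -0.9839]  P^+=[0.7553 0.0233; 0.0233 0.1802]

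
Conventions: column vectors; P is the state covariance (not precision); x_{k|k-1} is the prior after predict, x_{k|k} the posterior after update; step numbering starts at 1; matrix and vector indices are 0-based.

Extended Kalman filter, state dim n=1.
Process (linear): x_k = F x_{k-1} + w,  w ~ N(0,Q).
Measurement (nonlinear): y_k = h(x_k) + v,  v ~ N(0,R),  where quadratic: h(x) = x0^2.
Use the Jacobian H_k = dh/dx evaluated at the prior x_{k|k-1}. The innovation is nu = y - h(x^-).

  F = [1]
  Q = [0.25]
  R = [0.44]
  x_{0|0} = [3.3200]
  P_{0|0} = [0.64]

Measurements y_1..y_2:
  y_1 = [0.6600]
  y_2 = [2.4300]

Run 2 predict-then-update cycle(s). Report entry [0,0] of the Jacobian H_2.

step 1: x^-=[3.3200]  P^-=[0.8900]  H_jac=[6.6400]  S=[39.6797]  K=[0.1489]  nu=[-10.3624]  x^+=[1.7767]  P^+=[0.0099]
step 2: x^-=[1.7767]  P^-=[0.2599]  H_jac=[3.5534]  S=[3.7213]  K=[0.2481]  nu=[-0.7267]  x^+=[1.5964]  P^+=[0.0307]

H_jac[0,0] = 3.5534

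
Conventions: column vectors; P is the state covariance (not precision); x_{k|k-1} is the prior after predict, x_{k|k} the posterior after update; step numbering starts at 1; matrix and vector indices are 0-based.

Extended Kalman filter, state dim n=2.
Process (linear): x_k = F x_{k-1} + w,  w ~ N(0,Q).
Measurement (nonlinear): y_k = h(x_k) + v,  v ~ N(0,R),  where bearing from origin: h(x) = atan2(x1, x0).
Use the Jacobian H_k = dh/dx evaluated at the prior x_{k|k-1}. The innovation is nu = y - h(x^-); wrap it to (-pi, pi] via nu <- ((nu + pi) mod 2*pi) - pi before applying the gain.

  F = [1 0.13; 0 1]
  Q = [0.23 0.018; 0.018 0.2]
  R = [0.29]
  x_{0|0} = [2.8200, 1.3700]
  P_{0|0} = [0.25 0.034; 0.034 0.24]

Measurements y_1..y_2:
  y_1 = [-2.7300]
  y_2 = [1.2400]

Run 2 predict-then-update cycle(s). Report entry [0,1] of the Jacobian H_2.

H_jac[0,1] = 0.2018

step 1: x^-=[2.9981, 1.3700]  P^-=[0.4929 0.0832; 0.0832 0.4400]  H_jac=[-0.1261 0.2759]  S=[0.3255]  K=[-0.1204; 0.3407]  nu=[3.1246]  x^+=[2.6220, 2.4346]  P^+=[0.4882 0.0966; 0.0966 0.4022]
step 2: x^-=[2.9384, 2.4346]  P^-=[0.7501 0.1668; 0.1668 0.6022]  H_jac=[-0.1672 0.2018]  S=[0.3242]  K=[-0.2829; 0.2888]  nu=[0.5481]  x^+=[2.7834, 2.5929]  P^+=[0.7241 0.1933; 0.1933 0.5752]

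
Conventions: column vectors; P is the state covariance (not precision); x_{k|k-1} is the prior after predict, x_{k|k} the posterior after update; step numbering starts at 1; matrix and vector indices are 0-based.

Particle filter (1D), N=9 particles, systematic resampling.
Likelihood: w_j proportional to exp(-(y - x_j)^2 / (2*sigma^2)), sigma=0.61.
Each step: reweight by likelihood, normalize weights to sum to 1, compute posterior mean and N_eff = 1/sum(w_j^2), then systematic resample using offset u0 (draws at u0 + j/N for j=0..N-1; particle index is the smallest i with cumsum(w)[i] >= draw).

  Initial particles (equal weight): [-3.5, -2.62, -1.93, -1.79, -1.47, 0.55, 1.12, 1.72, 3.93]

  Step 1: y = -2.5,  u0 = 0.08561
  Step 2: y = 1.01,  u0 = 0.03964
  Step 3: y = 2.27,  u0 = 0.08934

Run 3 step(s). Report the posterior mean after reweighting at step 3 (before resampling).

post_mean = -1.4721

step 1: w=[0.0990, 0.3721, 0.2451, 0.1927, 0.0912, 0.0000, 0.0000, 0.0000, 0.0000]  mean=-2.2732  Neff=3.9410  idx=[0, 1, 1, 1, 2, 2, 3, 3, 4]
step 2: w=[0.0000, 0.0001, 0.0001, 0.0001, 0.0275, 0.0275, 0.0809, 0.0809, 0.7831]  mean=-1.5472  Neff=1.5927  idx=[5, 7, 8, 8, 8, 8, 8, 8, 8]
step 3: w=[0.0010, 0.0050, 0.1420, 0.1420, 0.1420, 0.1420, 0.1420, 0.1420, 0.1420]  mean=-1.4721  Neff=7.0836  idx=[2, 3, 4, 4, 5, 6, 7, 8, 8]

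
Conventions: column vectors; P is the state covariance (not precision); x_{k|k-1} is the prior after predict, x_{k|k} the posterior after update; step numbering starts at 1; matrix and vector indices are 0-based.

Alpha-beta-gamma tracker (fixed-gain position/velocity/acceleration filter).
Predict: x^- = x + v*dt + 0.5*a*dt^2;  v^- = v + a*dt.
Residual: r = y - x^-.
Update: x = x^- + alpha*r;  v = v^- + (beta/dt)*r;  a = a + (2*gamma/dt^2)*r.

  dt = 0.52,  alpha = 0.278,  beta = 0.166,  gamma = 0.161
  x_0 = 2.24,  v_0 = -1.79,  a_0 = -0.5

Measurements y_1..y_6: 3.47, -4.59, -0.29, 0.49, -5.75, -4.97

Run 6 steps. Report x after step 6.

step 1: x_pred=1.2416  r=2.2284  x^+=1.8611  v^+=-1.3386  a^+=2.1536
step 2: x_pred=1.4562  r=-6.0462  x^+=-0.2247  v^+=-2.1489  a^+=-5.0463
step 3: x_pred=-2.0243  r=1.7343  x^+=-1.5422  v^+=-4.2193  a^+=-2.9810
step 4: x_pred=-4.1393  r=4.6293  x^+=-2.8523  v^+=-4.2916  a^+=2.5316
step 5: x_pred=-4.7417  r=-1.0083  x^+=-5.0220  v^+=-3.2971  a^+=1.3309
step 6: x_pred=-6.5566  r=1.5866  x^+=-6.1155  v^+=-2.0985  a^+=3.2202

x_post = -6.1155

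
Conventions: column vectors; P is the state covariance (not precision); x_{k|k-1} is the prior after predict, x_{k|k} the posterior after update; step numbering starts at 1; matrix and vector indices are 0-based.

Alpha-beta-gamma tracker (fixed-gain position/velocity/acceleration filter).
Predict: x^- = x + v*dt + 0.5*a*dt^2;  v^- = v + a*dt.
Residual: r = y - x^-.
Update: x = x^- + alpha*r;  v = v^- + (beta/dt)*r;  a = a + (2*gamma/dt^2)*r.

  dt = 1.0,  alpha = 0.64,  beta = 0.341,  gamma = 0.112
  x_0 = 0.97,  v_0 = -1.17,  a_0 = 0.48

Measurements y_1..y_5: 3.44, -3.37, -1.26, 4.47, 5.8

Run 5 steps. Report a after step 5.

step 1: x_pred=0.0400  r=3.4000  x^+=2.2160  v^+=0.4694  a^+=1.2416
step 2: x_pred=3.3062  r=-6.6762  x^+=-0.9666  v^+=-0.5656  a^+=-0.2539
step 3: x_pred=-1.6591  r=0.3991  x^+=-1.4037  v^+=-0.6834  a^+=-0.1645
step 4: x_pred=-2.1693  r=6.6393  x^+=2.0799  v^+=1.4162  a^+=1.3227
step 5: x_pred=4.1574  r=1.6426  x^+=5.2087  v^+=3.2990  a^+=1.6907

a_post = 1.6907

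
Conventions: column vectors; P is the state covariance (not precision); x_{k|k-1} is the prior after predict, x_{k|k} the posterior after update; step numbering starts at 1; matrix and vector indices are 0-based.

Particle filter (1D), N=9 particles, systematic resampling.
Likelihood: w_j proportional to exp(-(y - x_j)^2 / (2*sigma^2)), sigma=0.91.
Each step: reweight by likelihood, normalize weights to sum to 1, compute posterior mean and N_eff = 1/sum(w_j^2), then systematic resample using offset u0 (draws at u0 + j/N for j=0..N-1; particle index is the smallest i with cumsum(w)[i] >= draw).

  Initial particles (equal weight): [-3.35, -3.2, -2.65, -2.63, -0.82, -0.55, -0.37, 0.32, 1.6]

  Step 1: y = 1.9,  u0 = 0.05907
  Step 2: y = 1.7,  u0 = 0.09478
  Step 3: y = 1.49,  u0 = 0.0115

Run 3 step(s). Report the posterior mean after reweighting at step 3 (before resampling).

step 1: w=[0.0000, 0.0000, 0.0000, 0.0000, 0.0092, 0.0213, 0.0356, 0.1770, 0.7569]  mean=1.2352  Neff=1.6501  idx=[6, 7, 8, 8, 8, 8, 8, 8, 8]
step 2: w=[0.0102, 0.0431, 0.1352, 0.1352, 0.1352, 0.1352, 0.1352, 0.1352, 0.1352]  mean=1.5247  Neff=7.6929  idx=[2, 3, 3, 4, 5, 6, 7, 8, 8]
step 3: w=[0.1111, 0.1111, 0.1111, 0.1111, 0.1111, 0.1111, 0.1111, 0.1111, 0.1111]  mean=1.6000  Neff=9.0000  idx=[0, 1, 2, 3, 4, 5, 6, 7, 8]

post_mean = 1.6000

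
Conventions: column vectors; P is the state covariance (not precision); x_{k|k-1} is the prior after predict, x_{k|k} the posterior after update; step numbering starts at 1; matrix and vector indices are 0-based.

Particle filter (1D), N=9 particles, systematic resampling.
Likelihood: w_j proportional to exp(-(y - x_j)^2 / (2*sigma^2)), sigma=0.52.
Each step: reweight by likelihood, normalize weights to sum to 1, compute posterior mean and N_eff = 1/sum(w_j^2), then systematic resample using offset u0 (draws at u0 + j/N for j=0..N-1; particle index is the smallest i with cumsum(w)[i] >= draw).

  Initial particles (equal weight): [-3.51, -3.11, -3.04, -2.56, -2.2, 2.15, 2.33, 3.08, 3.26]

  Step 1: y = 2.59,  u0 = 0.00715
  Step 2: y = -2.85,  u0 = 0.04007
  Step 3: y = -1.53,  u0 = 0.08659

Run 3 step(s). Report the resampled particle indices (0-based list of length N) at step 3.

step 1: w=[0.0000, 0.0000, 0.0000, 0.0000, 0.0000, 0.2629, 0.3319, 0.2412, 0.1640]  mean=2.6161  Neff=3.7829  idx=[5, 5, 5, 6, 6, 6, 7, 7, 8]
step 2: w=[0.3224, 0.3224, 0.3224, 0.0109, 0.0109, 0.0109, 0.0000, 0.0000, 0.0000]  mean=2.1559  Neff=3.2024  idx=[0, 0, 0, 1, 1, 1, 2, 2, 2]
step 3: w=[0.1111, 0.1111, 0.1111, 0.1111, 0.1111, 0.1111, 0.1111, 0.1111, 0.1111]  mean=2.1500  Neff=9.0000  idx=[0, 1, 2, 3, 4, 5, 6, 7, 8]

resampled_idx = [0, 1, 2, 3, 4, 5, 6, 7, 8]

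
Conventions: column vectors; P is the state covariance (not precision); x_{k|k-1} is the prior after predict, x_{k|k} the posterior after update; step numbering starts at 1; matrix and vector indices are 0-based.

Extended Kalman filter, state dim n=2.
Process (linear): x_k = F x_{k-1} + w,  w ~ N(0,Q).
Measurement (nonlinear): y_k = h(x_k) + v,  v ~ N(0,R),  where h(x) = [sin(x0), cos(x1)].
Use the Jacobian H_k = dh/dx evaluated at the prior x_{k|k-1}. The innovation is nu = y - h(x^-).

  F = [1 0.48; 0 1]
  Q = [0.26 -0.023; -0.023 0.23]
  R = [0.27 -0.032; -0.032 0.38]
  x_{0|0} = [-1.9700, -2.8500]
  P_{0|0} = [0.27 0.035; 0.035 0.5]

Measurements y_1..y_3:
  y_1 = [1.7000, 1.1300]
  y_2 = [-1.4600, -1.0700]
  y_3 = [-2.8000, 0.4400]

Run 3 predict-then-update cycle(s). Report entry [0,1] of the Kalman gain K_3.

K[0,1] = -0.0449

step 1: x^-=[-3.3380, -2.8500]  P^-=[0.6788 0.2520; 0.2520 0.7300]  H_jac=[-0.9808 0.0000; 0.0000 0.2875]  S=[0.9229 -0.1031; -0.1031 0.4403]  K=[-0.7218 -0.0044; -0.2203 0.4250]  nu=[1.5049, 2.0878]  x^+=[-4.4334, -2.2942]  P^+=[0.1986 0.0745; 0.0745 0.5863]
step 2: x^-=[-5.5346, -2.2942]  P^-=[0.6652 0.3330; 0.3330 0.8163]  H_jac=[0.7327 0.0000; 0.0000 0.7496]  S=[0.6271 0.1509; 0.1509 0.8387]  K=[0.7375 0.1649; 0.2232 0.6895]  nu=[-2.1406, -0.4081]  x^+=[-7.1807, -3.0532]  P^+=[0.2646 0.0521; 0.0521 0.3400]
step 3: x^-=[-8.6462, -3.0532]  P^-=[0.6530 0.1923; 0.1923 0.5700]  H_jac=[-0.7119 0.0000; 0.0000 0.0882]  S=[0.6010 -0.0441; -0.0441 0.3844]  K=[-0.7768 -0.0449; -0.2201 0.1056]  nu=[-2.0978, 1.4361]  x^+=[-7.0811, -2.4399]  P^+=[0.2926 0.0882; 0.0882 0.5346]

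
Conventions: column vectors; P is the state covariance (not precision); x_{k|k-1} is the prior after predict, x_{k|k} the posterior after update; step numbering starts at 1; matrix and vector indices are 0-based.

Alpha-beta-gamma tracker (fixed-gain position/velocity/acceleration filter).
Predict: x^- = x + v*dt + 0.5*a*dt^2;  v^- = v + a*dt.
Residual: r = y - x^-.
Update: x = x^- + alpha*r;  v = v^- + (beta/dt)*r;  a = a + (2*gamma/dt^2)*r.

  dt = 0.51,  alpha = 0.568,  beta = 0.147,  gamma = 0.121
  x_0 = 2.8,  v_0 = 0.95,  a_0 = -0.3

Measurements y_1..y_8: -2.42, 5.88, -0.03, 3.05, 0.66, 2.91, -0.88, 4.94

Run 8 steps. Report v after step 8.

step 1: x_pred=3.2455  r=-5.6655  x^+=0.0275  v^+=-0.8360  a^+=-5.5712
step 2: x_pred=-1.1234  r=7.0034  x^+=2.8545  v^+=-1.6587  a^+=0.9448
step 3: x_pred=2.1315  r=-2.1615  x^+=0.9038  v^+=-1.7998  a^+=-1.0662
step 4: x_pred=-0.1528  r=3.2028  x^+=1.6664  v^+=-1.4205  a^+=1.9137
step 5: x_pred=1.1908  r=-0.5308  x^+=0.8893  v^+=-0.5975  a^+=1.4198
step 6: x_pred=0.7693  r=2.1407  x^+=1.9852  v^+=0.7437  a^+=3.4116
step 7: x_pred=2.8082  r=-3.6882  x^+=0.7133  v^+=1.4205  a^+=-0.0199
step 8: x_pred=1.4352  r=3.5048  x^+=3.4259  v^+=2.4206  a^+=3.2410

v_post = 2.4206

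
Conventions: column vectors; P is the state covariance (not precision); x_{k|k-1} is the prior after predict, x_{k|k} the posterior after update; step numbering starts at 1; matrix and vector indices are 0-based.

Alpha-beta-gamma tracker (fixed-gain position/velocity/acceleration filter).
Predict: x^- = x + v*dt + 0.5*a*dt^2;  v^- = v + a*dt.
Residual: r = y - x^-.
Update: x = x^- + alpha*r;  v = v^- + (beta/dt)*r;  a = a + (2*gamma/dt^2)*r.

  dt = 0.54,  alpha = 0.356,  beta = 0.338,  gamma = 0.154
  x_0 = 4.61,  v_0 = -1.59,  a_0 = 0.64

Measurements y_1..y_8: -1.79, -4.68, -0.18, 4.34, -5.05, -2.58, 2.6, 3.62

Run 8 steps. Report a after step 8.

a_post = -8.9767

step 1: x_pred=3.8447  r=-5.6347  x^+=1.8388  v^+=-4.7713  a^+=-5.3116
step 2: x_pred=-1.5122  r=-3.1678  x^+=-2.6399  v^+=-9.6224  a^+=-8.6576
step 3: x_pred=-9.0983  r=8.9183  x^+=-5.9234  v^+=-8.7153  a^+=0.7623
step 4: x_pred=-10.5185  r=14.8585  x^+=-5.2289  v^+=0.9967  a^+=16.4565
step 5: x_pred=-2.2913  r=-2.7587  x^+=-3.2734  v^+=8.1564  a^+=13.5426
step 6: x_pred=3.1056  r=-5.6856  x^+=1.0815  v^+=11.9107  a^+=7.5373
step 7: x_pred=8.6122  r=-6.0122  x^+=6.4719  v^+=12.2176  a^+=1.1869
step 8: x_pred=13.2425  r=-9.6225  x^+=9.8169  v^+=6.8356  a^+=-8.9767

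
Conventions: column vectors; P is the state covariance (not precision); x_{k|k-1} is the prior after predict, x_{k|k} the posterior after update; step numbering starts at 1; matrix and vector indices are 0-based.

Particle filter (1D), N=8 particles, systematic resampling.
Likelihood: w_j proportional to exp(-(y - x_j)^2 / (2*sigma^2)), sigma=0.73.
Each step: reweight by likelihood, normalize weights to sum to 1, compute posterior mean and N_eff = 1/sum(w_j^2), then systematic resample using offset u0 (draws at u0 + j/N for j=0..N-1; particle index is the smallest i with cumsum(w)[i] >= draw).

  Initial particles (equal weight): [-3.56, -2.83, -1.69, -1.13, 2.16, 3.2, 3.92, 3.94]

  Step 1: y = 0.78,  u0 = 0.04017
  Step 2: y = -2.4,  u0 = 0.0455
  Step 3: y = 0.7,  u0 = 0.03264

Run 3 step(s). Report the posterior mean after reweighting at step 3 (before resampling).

post_mean = -1.1300

step 1: w=[0.0000, 0.0000, 0.0157, 0.1571, 0.8065, 0.0198, 0.0005, 0.0004]  mean=1.6047  Neff=1.4797  idx=[3, 3, 4, 4, 4, 4, 4, 4]
step 2: w=[0.5000, 0.5000, 0.0000, 0.0000, 0.0000, 0.0000, 0.0000, 0.0000]  mean=-1.1300  Neff=2.0000  idx=[0, 0, 0, 0, 1, 1, 1, 1]
step 3: w=[0.1250, 0.1250, 0.1250, 0.1250, 0.1250, 0.1250, 0.1250, 0.1250]  mean=-1.1300  Neff=8.0000  idx=[0, 1, 2, 3, 4, 5, 6, 7]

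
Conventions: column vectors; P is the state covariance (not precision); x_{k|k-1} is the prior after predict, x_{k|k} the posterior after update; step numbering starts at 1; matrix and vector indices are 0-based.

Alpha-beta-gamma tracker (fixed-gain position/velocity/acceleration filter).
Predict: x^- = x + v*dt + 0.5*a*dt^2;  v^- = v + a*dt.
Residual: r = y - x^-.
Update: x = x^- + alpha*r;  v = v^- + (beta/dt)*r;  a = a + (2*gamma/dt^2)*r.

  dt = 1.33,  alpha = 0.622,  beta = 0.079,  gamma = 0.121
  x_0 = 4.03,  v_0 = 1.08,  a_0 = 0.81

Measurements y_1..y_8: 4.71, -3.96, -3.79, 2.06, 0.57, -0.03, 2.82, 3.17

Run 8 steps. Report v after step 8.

v_post = -0.8018

step 1: x_pred=6.1828  r=-1.4728  x^+=5.2667  v^+=2.0698  a^+=0.6085
step 2: x_pred=8.5578  r=-12.5178  x^+=0.7717  v^+=2.1356  a^+=-1.1040
step 3: x_pred=2.6356  r=-6.4256  x^+=-1.3611  v^+=0.2856  a^+=-1.9831
step 4: x_pred=-2.7353  r=4.7953  x^+=0.2474  v^+=-2.0671  a^+=-1.3271
step 5: x_pred=-3.6756  r=4.2456  x^+=-1.0348  v^+=-3.5799  a^+=-0.7462
step 6: x_pred=-6.4562  r=6.4262  x^+=-2.4591  v^+=-4.1907  a^+=0.1329
step 7: x_pred=-7.9152  r=10.7352  x^+=-1.2379  v^+=-3.3763  a^+=1.6016
step 8: x_pred=-4.3119  r=7.4819  x^+=0.3419  v^+=-0.8018  a^+=2.6252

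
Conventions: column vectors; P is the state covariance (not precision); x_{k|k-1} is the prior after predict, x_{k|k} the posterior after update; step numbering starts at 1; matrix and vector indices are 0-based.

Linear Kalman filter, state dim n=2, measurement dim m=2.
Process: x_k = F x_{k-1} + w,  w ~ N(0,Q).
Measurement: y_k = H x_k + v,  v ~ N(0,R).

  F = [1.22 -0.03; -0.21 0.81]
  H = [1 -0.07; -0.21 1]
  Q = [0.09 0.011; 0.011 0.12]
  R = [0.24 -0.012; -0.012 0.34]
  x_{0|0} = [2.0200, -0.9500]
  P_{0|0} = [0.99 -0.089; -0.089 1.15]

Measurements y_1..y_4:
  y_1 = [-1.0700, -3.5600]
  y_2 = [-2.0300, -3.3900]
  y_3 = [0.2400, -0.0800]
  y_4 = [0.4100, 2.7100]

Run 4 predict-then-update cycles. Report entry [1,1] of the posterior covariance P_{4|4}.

step 1: x^-=[2.4929, -1.1937]  P^-=[1.5711 -0.3591; -0.3591 0.9485]  S=[1.8660 -0.7727; -0.7727 1.5086]  K=[0.8456 -0.0236; 0.0673 0.7132]  nu=[-3.6465, -1.8428]  x^+=[-0.5472, -2.7533]  P^+=[0.2050 0.0249; 0.0249 0.2469]
step 2: x^-=[-0.5850, -2.1153]  P^-=[0.3935 -0.0228; -0.0228 0.2826]  S=[0.6381 -0.1375; -0.1375 0.6495]  K=[0.6122 -0.0327; 0.0300 0.4488]  nu=[-1.5930, -1.3976]  x^+=[-1.5145, -2.7903]  P^+=[0.1482 0.0127; 0.0127 0.1549]
step 3: x^-=[-1.7640, -1.9421]  P^-=[0.3098 -0.0181; -0.0181 0.2238]  S=[0.5534 -0.1111; -0.1111 0.5851]  K=[0.5547 -0.0368; 0.0177 0.3924]  nu=[1.8681, 1.4917]  x^+=[-0.7828, -1.3236]  P^+=[0.1342 0.0090; 0.0090 0.1351]
step 4: x^-=[-0.9153, -0.9077]  P^-=[0.2892 -0.0177; -0.0177 0.2115]  S=[0.5327 -0.1055; -0.1055 0.5717]  K=[0.5377 -0.0380; 0.0140 0.3790]  nu=[1.2618, 3.4255]  x^+=[-0.3670, 0.4084]  P^+=[0.1301 0.0079; 0.0079 0.1304]

P_post[1,1] = 0.1304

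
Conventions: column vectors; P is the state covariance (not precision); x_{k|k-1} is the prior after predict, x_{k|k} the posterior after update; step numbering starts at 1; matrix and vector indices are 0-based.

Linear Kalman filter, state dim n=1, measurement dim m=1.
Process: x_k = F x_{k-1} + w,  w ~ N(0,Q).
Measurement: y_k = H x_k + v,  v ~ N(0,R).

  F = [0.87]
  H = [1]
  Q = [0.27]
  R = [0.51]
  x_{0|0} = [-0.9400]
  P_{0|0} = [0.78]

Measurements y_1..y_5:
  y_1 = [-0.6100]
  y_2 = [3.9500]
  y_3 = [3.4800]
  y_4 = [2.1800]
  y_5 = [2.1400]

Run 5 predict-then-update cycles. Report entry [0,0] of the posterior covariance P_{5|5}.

step 1: x^-=[-0.8178]  P^-=[0.8604]  S=[1.3704]  K=[0.6278]  nu=[0.2078]  x^+=[-0.6873]  P^+=[0.3202]
step 2: x^-=[-0.5980]  P^-=[0.5124]  S=[1.0224]  K=[0.5012]  nu=[4.5480]  x^+=[1.6813]  P^+=[0.2556]
step 3: x^-=[1.4627]  P^-=[0.4635]  S=[0.9735]  K=[0.4761]  nu=[2.0173]  x^+=[2.4231]  P^+=[0.2428]
step 4: x^-=[2.1081]  P^-=[0.4538]  S=[0.9638]  K=[0.4708]  nu=[0.0719]  x^+=[2.1420]  P^+=[0.2401]
step 5: x^-=[1.8635]  P^-=[0.4518]  S=[0.9618]  K=[0.4697]  nu=[0.2765]  x^+=[1.9934]  P^+=[0.2396]

P_post[0,0] = 0.2396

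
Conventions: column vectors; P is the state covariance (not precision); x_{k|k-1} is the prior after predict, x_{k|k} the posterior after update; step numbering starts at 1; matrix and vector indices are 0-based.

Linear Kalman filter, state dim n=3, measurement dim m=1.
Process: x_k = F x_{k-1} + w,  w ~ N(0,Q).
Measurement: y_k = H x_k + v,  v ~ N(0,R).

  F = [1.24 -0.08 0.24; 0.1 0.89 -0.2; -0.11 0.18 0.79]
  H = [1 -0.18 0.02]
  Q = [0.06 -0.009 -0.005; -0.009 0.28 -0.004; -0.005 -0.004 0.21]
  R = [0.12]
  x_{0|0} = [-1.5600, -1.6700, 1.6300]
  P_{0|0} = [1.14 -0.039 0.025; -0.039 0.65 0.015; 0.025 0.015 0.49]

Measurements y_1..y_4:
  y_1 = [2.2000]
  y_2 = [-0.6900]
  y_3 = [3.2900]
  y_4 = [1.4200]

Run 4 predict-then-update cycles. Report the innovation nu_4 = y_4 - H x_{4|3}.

step 1: x^-=[-1.4096, -1.9683, 1.1587]  P^-=[1.8673 0.0177 -0.0625; 0.0177 0.8126 0.0258; -0.0625 0.0258 0.5521]  S=[2.0048]  K=[0.9292; -0.0639; -0.0280]  nu=[3.2321]  x^+=[1.5937, -2.1748, 1.0683]  P^+=[0.1363 0.1367 -0.0104; 0.1367 0.8044 0.0222; -0.0104 0.0222 0.5506]
step 2: x^-=[2.4066, -1.9898, 0.2772]  P^-=[0.2723 0.0814 0.0906; 0.0814 0.9574 0.0392; 0.0906 0.0392 0.5840]  S=[0.3976]  K=[0.6526; -0.2268; 0.2395]  nu=[-3.4603]  x^+=[0.1484, -1.2052, -0.5514]  P^+=[0.1030 0.1402 0.0285; 0.1402 0.9369 0.0608; 0.0285 0.0608 0.5612]
step 3: x^-=[0.1481, -0.9475, -0.6689]  P^-=[0.2435 0.0713 0.1323; 0.0713 1.0478 0.0885; 0.1323 0.0885 0.5987]  S=[0.3766]  K=[0.6194; -0.3067; 0.3408]  nu=[2.9847]  x^+=[1.9967, -1.8628, 0.3483]  P^+=[0.0990 0.1429 0.0528; 0.1429 1.0124 0.1279; 0.0528 0.1279 0.5549]
step 4: x^-=[2.7085, -1.5279, -0.2798]  P^-=[0.2488 0.0786 0.1531; 0.0786 1.0829 0.1487; 0.1531 0.1487 0.6119]  S=[0.3809]  K=[0.6241; -0.2975; 0.3637]  nu=[-1.5580]  x^+=[1.7362, -1.0643, -0.8465]  P^+=[0.1004 0.1493 0.0666; 0.1493 1.0492 0.1899; 0.0666 0.1899 0.5615]

innov = [-1.5580]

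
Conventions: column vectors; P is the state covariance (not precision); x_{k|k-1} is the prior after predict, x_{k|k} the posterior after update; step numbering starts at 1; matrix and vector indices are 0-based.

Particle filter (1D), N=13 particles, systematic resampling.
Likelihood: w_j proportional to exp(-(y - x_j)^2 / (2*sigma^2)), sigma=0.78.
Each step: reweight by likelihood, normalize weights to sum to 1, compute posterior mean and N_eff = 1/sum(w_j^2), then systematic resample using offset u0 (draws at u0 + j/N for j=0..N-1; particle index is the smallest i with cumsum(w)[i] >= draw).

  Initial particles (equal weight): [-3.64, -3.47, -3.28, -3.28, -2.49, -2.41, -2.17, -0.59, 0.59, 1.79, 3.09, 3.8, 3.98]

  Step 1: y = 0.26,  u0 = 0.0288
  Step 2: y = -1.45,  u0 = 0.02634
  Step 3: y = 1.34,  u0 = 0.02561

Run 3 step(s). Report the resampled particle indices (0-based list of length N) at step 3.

step 1: w=[0.0000, 0.0000, 0.0000, 0.0000, 0.0012, 0.0018, 0.0048, 0.3395, 0.5621, 0.0898, 0.0009, 0.0000, 0.0000]  mean=0.2769  Neff=2.2767  idx=[7, 7, 7, 7, 7, 8, 8, 8, 8, 8, 8, 8, 9]
step 2: w=[0.1845, 0.1845, 0.1845, 0.1845, 0.1845, 0.0111, 0.0111, 0.0111, 0.0111, 0.0111, 0.0111, 0.0111, 0.0001]  mean=-0.4983  Neff=5.8475  idx=[0, 0, 0, 1, 1, 2, 2, 3, 3, 3, 4, 4, 7]
step 3: w=[0.0393, 0.0393, 0.0393, 0.0393, 0.0393, 0.0393, 0.0393, 0.0393, 0.0393, 0.0393, 0.0393, 0.0393, 0.5285]  mean=0.0336  Neff=3.3578  idx=[0, 2, 4, 6, 8, 10, 12, 12, 12, 12, 12, 12, 12]

resampled_idx = [0, 2, 4, 6, 8, 10, 12, 12, 12, 12, 12, 12, 12]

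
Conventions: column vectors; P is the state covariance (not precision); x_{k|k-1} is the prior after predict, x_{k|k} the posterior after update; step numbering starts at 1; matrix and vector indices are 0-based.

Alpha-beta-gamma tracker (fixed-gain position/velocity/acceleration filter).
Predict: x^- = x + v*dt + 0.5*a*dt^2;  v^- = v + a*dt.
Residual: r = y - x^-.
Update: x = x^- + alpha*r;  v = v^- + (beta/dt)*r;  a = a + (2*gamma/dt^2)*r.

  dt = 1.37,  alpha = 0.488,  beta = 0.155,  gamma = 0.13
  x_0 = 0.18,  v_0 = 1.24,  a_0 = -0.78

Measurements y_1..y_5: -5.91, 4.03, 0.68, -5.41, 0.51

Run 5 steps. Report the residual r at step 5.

step 1: x_pred=1.1468  r=-7.0568  x^+=-2.2969  v^+=-0.6270  a^+=-1.7576
step 2: x_pred=-4.8053  r=8.8353  x^+=-0.4937  v^+=-2.0352  a^+=-0.5336
step 3: x_pred=-3.7827  r=4.4627  x^+=-1.6049  v^+=-2.2614  a^+=0.0846
step 4: x_pred=-4.6237  r=-0.7863  x^+=-5.0074  v^+=-2.2345  a^+=-0.0244
step 5: x_pred=-8.0915  r=8.6015  x^+=-3.8940  v^+=-1.2947  a^+=1.1672

resid = 8.6015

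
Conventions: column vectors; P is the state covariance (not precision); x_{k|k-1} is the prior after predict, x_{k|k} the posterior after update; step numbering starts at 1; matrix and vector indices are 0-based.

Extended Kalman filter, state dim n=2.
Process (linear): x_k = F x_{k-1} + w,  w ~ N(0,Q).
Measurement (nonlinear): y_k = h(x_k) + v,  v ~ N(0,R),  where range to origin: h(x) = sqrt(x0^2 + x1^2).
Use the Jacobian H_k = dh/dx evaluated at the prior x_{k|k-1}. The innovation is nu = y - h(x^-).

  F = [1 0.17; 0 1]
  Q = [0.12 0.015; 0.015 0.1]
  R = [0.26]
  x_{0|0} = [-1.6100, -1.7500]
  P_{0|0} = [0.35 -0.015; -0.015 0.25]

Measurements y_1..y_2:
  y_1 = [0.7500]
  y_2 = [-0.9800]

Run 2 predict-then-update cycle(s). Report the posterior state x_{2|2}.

step 1: x^-=[-1.9075, -1.7500]  P^-=[0.4721 0.0425; 0.0425 0.3500]  H_jac=[-0.7369 -0.6760]  S=[0.7187]  K=[-0.5241; -0.3728]  nu=[-1.8386]  x^+=[-0.9439, -1.0645]  P^+=[0.2747 -0.0979; -0.0979 0.2501]
step 2: x^-=[-1.1249, -1.0645]  P^-=[0.3687 -0.0404; -0.0404 0.3501]  H_jac=[-0.7263 -0.6873]  S=[0.5796]  K=[-0.4141; -0.3646]  nu=[-2.5287]  x^+=[-0.0777, -0.1426]  P^+=[0.2693 -0.1279; -0.1279 0.2731]

x_post = [-0.0777, -0.1426]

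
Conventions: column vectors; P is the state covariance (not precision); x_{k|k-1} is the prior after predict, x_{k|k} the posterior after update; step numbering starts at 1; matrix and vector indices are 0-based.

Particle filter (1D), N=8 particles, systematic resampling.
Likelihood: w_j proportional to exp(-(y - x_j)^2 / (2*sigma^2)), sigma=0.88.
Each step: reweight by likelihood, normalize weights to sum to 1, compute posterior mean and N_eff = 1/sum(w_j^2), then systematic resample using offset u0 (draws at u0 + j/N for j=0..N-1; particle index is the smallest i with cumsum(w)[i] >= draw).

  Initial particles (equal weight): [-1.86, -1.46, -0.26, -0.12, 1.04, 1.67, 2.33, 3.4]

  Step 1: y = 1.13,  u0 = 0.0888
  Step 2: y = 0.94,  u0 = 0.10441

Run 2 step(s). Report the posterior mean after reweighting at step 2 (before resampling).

step 1: w=[0.0011, 0.0045, 0.0983, 0.1248, 0.3405, 0.2835, 0.1351, 0.0123]  mean=1.1349  Neff=4.1675  idx=[2, 3, 4, 4, 5, 5, 5, 6]
step 2: w=[0.0747, 0.0917, 0.1882, 0.1882, 0.1343, 0.1343, 0.1343, 0.0544]  mean=1.1604  Neff=7.0492  idx=[1, 2, 2, 3, 4, 5, 6, 7]

post_mean = 1.1604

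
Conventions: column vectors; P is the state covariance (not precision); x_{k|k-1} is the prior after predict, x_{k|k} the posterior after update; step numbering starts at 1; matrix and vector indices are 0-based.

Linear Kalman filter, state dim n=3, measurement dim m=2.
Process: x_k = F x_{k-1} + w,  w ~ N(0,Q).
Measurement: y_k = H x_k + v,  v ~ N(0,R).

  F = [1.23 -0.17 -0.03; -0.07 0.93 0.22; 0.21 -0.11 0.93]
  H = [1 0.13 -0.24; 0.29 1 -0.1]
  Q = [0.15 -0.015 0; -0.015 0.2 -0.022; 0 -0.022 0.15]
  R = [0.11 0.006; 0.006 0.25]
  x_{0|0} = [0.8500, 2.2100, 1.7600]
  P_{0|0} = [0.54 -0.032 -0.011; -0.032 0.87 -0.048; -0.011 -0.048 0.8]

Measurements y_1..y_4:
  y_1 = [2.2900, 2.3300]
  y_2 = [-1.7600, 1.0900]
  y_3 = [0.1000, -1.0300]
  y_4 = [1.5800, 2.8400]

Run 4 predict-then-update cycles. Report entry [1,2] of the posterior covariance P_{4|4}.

P_post[1,2] = 0.1163

step 1: x^-=[0.6170, 2.3830, 1.5722]  P^-=[1.0065 -0.2412 0.1338; -0.2412 0.9787 -0.0019; 0.1338 -0.0019 0.8833]  S=[1.0571 0.1738; 0.1738 1.1749]  K=[0.9090 -0.1027; -0.2404 0.8092; -0.0686 -0.0336]  nu=[1.7405, -0.0747]  x^+=[2.2068, 1.9041, 1.4552]  P^+=[0.1531 -0.0447 0.1998; -0.0447 0.2159 0.0209; 0.1998 0.0209 0.8762]
step 2: x^-=[2.3470, 1.9365, 1.6073]  P^-=[0.3928 -0.0666 0.2509; -0.0666 0.4381 0.1376; 0.2509 0.1376 0.9930]  S=[0.4211 0.0543; 0.0543 0.6504]  K=[0.7732 -0.0303; -0.1835 0.6381; 0.0508 0.1665]  nu=[-3.9730, -1.3664]  x^+=[-0.6836, 1.7937, 1.1779]  P^+=[0.1430 -0.0213 0.2307; -0.0213 0.1718 0.0723; 0.2307 0.0723 0.9729]
step 3: x^-=[-1.1811, 1.9751, 0.7546]  P^-=[0.3648 -0.0274 0.2679; -0.0274 0.4217 0.2095; 0.2679 0.2095 1.0762]  S=[0.3952 0.0656; 0.0656 0.6398]  K=[0.7509 0.0037; -0.1625 0.6306; 0.0475 0.2758]  nu=[1.2054, -2.5871]  x^+=[-0.2855, 0.1479, 0.0983]  P^+=[0.1416 -0.0117 0.2396; -0.0117 0.1703 0.1023; 0.2396 0.1023 1.0249]
step 4: x^-=[-0.3793, 0.1791, 0.0152]  P^-=[0.3584 -0.0157 0.2699; -0.0157 0.4336 0.2473; 0.2699 0.2473 1.1179]  S=[0.3910 0.0685; 0.0685 0.6507]  K=[0.7428 0.0159; -0.1596 0.6381; 0.0292 0.3254]  nu=[1.9396, 2.7724]  x^+=[1.1056, 1.6387, 0.9740]  P^+=[0.1408 -0.0083 0.2414; -0.0083 0.1726 0.1163; 0.2414 0.1163 1.0474]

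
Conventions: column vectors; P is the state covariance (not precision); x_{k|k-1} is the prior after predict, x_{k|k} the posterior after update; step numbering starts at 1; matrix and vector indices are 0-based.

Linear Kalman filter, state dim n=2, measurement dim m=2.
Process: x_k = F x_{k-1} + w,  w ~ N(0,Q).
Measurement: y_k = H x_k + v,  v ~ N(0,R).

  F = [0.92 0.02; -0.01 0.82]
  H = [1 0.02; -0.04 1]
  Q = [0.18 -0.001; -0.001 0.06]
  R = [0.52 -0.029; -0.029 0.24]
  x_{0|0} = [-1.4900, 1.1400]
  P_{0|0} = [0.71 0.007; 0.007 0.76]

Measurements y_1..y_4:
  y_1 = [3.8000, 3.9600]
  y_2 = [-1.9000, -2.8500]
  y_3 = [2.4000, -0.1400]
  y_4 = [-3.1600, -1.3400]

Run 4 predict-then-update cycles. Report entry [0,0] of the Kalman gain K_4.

K[0,0] = 0.4134

step 1: x^-=[-1.3480, 0.9497]  P^-=[0.7815 0.0102; 0.0102 0.5710]  S=[1.3021 -0.0386; -0.0386 0.8114]  K=[0.6004 0.0026; 0.0375 0.7050]  nu=[5.1290, 2.9564]  x^+=[1.7393, 3.2263]  P^+=[0.3122 -0.0043; -0.0043 0.1679]
step 2: x^-=[1.6647, 2.6282]  P^-=[0.4442 -0.0044; -0.0044 0.1730]  S=[0.9641 -0.0477; -0.0477 0.4141]  K=[0.4606 -0.0004; 0.0199 0.4205]  nu=[-3.6173, -5.4116]  x^+=[0.0007, 0.2805]  P^+=[0.2396 -0.0039; -0.0039 0.1002]
step 3: x^-=[0.0063, 0.2300]  P^-=[0.3827 -0.0045; -0.0045 0.1275]  S=[0.9026 -0.0462; -0.0462 0.3684]  K=[0.4239 -0.0005; 0.0157 0.3484]  nu=[2.3891, -0.3698]  x^+=[1.0192, 0.1387]  P^+=[0.2205 -0.0036; -0.0036 0.0830]
step 4: x^-=[0.9404, 0.1035]  P^-=[0.3665 -0.0044; -0.0044 0.1159]  S=[0.8864 -0.0457; -0.0457 0.3568]  K=[0.4134 -0.0004; 0.0145 0.3272]  nu=[-4.1025, -1.4059]  x^+=[-0.7550, -0.4161]  P^+=[0.2150 -0.0035; -0.0035 0.0780]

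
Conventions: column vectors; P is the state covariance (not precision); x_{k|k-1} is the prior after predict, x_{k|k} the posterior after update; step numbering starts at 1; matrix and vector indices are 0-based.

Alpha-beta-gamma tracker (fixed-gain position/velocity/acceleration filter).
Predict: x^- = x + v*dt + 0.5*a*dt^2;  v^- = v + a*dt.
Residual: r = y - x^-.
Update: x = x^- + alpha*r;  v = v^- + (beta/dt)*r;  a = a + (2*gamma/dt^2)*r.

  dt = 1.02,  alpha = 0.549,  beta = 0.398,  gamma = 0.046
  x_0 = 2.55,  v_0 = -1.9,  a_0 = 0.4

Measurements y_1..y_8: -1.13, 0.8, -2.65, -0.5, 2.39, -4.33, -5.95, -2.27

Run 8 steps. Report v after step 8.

v_post = -0.9286

step 1: x_pred=0.8201  r=-1.9501  x^+=-0.2505  v^+=-2.2529  a^+=0.2276
step 2: x_pred=-2.4301  r=3.2301  x^+=-0.6568  v^+=-0.7604  a^+=0.5132
step 3: x_pred=-1.1655  r=-1.4845  x^+=-1.9805  v^+=-0.8162  a^+=0.3819
step 4: x_pred=-2.6144  r=2.1144  x^+=-1.4536  v^+=0.3983  a^+=0.5689
step 5: x_pred=-0.7513  r=3.1413  x^+=0.9733  v^+=2.2043  a^+=0.8467
step 6: x_pred=3.6621  r=-7.9921  x^+=-0.7256  v^+=-0.0506  a^+=0.1399
step 7: x_pred=-0.7043  r=-5.2457  x^+=-3.5842  v^+=-1.9547  a^+=-0.3239
step 8: x_pred=-5.7465  r=3.4765  x^+=-3.8379  v^+=-0.9286  a^+=-0.0165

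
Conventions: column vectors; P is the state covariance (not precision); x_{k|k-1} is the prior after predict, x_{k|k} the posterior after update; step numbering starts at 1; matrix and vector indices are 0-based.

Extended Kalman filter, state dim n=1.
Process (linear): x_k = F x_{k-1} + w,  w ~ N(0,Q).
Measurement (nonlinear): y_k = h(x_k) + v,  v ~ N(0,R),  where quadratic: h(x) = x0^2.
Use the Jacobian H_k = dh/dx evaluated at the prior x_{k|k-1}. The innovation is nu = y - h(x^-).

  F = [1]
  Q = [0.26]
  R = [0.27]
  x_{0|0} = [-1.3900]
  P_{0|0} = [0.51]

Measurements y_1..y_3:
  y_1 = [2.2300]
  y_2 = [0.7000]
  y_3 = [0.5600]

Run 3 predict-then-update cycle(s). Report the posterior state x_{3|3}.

step 1: x^-=[-1.3900]  P^-=[0.7700]  H_jac=[-2.7800]  S=[6.2209]  K=[-0.3441]  nu=[0.2979]  x^+=[-1.4925]  P^+=[0.0334]
step 2: x^-=[-1.4925]  P^-=[0.2934]  H_jac=[-2.9850]  S=[2.8845]  K=[-0.3036]  nu=[-1.5276]  x^+=[-1.0287]  P^+=[0.0275]
step 3: x^-=[-1.0287]  P^-=[0.2875]  H_jac=[-2.0573]  S=[1.4867]  K=[-0.3978]  nu=[-0.4981]  x^+=[-0.8305]  P^+=[0.0522]

x_post = [-0.8305]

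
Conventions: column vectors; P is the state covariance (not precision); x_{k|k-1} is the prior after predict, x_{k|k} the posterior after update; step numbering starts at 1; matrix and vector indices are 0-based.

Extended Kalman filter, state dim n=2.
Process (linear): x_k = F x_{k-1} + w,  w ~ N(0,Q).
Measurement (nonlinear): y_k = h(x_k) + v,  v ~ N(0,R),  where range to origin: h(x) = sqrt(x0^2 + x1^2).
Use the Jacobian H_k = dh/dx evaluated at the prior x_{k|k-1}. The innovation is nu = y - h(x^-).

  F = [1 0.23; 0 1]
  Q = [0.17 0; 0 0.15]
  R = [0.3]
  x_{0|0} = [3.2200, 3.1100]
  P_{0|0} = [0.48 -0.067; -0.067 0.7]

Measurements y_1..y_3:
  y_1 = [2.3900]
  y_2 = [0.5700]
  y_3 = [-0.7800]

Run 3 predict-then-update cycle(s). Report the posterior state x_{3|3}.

step 1: x^-=[3.9353, 3.1100]  P^-=[0.6562 0.0940; 0.0940 0.8500]  H_jac=[0.7846 0.6200]  S=[1.1222]  K=[0.5107; 0.5354]  nu=[-2.6258]  x^+=[2.5942, 1.7042]  P^+=[0.3635 -0.2128; -0.2128 0.5284]
step 2: x^-=[2.9862, 1.7042]  P^-=[0.4635 -0.0913; -0.0913 0.6784]  H_jac=[0.8685 0.4957]  S=[0.7377]  K=[0.4844; 0.3483]  nu=[-2.8682]  x^+=[1.5968, 0.7052]  P^+=[0.2905 -0.2158; -0.2158 0.5889]
step 3: x^-=[1.7590, 0.7052]  P^-=[0.3924 -0.0803; -0.0803 0.7389]  H_jac=[0.9282 0.3721]  S=[0.6848]  K=[0.4881; 0.2926]  nu=[-2.6751]  x^+=[0.4533, -0.0776]  P^+=[0.2292 -0.1781; -0.1781 0.6802]

x_post = [0.4533, -0.0776]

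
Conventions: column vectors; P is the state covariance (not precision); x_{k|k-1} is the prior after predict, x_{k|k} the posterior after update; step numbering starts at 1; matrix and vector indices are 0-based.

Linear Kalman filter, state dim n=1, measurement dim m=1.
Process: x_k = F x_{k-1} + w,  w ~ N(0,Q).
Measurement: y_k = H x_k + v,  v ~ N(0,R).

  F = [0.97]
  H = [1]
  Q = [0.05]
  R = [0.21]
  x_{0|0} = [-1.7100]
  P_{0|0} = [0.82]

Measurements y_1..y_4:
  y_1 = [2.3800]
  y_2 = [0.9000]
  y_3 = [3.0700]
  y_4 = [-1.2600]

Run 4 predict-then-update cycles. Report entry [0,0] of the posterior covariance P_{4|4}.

step 1: x^-=[-1.6587]  P^-=[0.8215]  S=[1.0315]  K=[0.7964]  nu=[4.0387]  x^+=[1.5578]  P^+=[0.1672]
step 2: x^-=[1.5111]  P^-=[0.2074]  S=[0.4174]  K=[0.4968]  nu=[-0.6111]  x^+=[1.2075]  P^+=[0.1043]
step 3: x^-=[1.1712]  P^-=[0.1482]  S=[0.3582]  K=[0.4137]  nu=[1.8988]  x^+=[1.9567]  P^+=[0.0869]
step 4: x^-=[1.8980]  P^-=[0.1317]  S=[0.3417]  K=[0.3855]  nu=[-3.1580]  x^+=[0.6806]  P^+=[0.0810]

P_post[0,0] = 0.0810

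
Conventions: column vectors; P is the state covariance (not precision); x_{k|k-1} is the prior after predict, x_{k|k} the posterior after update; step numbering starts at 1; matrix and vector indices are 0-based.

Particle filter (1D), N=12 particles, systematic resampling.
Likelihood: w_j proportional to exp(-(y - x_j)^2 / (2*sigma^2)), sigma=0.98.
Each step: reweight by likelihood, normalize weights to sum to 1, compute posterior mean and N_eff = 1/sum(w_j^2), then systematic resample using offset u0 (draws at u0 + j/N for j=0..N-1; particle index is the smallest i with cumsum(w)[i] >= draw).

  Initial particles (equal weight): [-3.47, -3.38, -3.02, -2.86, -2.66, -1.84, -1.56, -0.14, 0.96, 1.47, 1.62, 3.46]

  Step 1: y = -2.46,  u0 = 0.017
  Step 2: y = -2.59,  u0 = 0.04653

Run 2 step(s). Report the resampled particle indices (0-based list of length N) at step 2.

step 1: w=[0.1065, 0.1166, 0.1539, 0.1667, 0.1775, 0.1483, 0.1189, 0.0110, 0.0004, 0.0001, 0.0000, 0.0000]  mean=-2.6371  Neff=6.9350  idx=[0, 0, 1, 2, 2, 3, 3, 4, 4, 5, 5, 6]
step 2: w=[0.0677, 0.0677, 0.0733, 0.0921, 0.0921, 0.0976, 0.0976, 0.1011, 0.1011, 0.0756, 0.0756, 0.0584]  mean=-2.7396  Neff=11.6474  idx=[0, 1, 3, 3, 4, 5, 6, 7, 8, 9, 10, 11]

resampled_idx = [0, 1, 3, 3, 4, 5, 6, 7, 8, 9, 10, 11]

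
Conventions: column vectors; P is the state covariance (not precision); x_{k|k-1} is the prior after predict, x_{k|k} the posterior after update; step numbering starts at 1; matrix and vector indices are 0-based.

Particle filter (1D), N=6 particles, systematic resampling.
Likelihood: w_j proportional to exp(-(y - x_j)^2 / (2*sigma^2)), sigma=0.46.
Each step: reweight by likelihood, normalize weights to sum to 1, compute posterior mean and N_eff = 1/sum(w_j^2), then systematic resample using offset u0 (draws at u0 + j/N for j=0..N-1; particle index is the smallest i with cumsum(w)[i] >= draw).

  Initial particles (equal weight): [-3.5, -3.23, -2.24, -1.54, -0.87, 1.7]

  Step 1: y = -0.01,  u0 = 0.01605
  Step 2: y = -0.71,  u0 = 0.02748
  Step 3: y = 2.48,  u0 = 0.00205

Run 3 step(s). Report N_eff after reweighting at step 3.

N_eff = 5.0000

step 1: w=[0.0000, 0.0000, 0.0000, 0.0221, 0.9723, 0.0056]  mean=-0.8706  Neff=1.0573  idx=[3, 4, 4, 4, 4, 4]
step 2: w=[0.0400, 0.1920, 0.1920, 0.1920, 0.1920, 0.1920]  mean=-0.8968  Neff=5.3791  idx=[0, 1, 2, 3, 4, 5]
step 3: w=[0.0000, 0.2000, 0.2000, 0.2000, 0.2000, 0.2000]  mean=-0.8700  Neff=5.0000  idx=[1, 1, 2, 3, 4, 5]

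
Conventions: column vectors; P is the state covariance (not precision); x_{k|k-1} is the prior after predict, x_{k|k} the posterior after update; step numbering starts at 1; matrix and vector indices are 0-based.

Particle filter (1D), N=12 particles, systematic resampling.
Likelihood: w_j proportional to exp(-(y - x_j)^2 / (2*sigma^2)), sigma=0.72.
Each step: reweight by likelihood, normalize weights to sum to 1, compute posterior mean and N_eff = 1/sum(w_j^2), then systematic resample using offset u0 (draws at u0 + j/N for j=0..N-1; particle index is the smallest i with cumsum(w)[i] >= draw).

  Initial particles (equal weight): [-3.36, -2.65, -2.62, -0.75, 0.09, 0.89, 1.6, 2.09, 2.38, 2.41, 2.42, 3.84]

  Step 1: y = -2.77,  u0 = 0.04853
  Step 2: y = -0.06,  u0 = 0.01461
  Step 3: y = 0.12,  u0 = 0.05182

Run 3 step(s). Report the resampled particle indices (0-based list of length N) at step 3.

step 1: w=[0.2648, 0.3653, 0.3625, 0.0072, 0.0001, 0.0000, 0.0000, 0.0000, 0.0000, 0.0000, 0.0000, 0.0000]  mean=-2.8130  Neff=2.9847  idx=[0, 0, 0, 1, 1, 1, 1, 2, 2, 2, 2, 2]
step 2: w=[0.0018, 0.0018, 0.0018, 0.1015, 0.1015, 0.1015, 0.1015, 0.1178, 0.1178, 0.1178, 0.1178, 0.1178]  mean=-2.6362  Neff=9.0484  idx=[3, 3, 4, 5, 6, 7, 7, 8, 9, 10, 10, 11]
step 3: w=[0.0757, 0.0757, 0.0757, 0.0757, 0.0757, 0.0888, 0.0888, 0.0888, 0.0888, 0.0888, 0.0888, 0.0888]  mean=-2.6314  Neff=11.9285  idx=[0, 1, 2, 3, 5, 6, 6, 7, 8, 9, 10, 11]

resampled_idx = [0, 1, 2, 3, 5, 6, 6, 7, 8, 9, 10, 11]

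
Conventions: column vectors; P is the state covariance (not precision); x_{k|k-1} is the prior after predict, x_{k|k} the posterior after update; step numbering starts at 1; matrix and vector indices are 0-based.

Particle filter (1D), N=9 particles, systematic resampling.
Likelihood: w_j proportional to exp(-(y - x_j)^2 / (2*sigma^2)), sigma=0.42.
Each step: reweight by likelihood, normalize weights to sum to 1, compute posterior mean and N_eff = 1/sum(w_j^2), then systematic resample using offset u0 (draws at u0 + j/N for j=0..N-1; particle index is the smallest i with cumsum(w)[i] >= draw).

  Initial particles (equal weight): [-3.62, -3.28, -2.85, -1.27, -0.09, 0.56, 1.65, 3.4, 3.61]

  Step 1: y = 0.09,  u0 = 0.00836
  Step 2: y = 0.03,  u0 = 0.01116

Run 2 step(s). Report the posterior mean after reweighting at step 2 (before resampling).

step 1: w=[0.0000, 0.0000, 0.0000, 0.0036, 0.6278, 0.3679, 0.0007, 0.0000, 0.0000]  mean=0.1461  Neff=1.8888  idx=[4, 4, 4, 4, 4, 4, 5, 5, 5]
step 2: w=[0.1350, 0.1350, 0.1350, 0.1350, 0.1350, 0.1350, 0.0634, 0.0634, 0.0634]  mean=0.0336  Neff=8.2406  idx=[0, 0, 1, 2, 3, 4, 5, 5, 7]

post_mean = 0.0336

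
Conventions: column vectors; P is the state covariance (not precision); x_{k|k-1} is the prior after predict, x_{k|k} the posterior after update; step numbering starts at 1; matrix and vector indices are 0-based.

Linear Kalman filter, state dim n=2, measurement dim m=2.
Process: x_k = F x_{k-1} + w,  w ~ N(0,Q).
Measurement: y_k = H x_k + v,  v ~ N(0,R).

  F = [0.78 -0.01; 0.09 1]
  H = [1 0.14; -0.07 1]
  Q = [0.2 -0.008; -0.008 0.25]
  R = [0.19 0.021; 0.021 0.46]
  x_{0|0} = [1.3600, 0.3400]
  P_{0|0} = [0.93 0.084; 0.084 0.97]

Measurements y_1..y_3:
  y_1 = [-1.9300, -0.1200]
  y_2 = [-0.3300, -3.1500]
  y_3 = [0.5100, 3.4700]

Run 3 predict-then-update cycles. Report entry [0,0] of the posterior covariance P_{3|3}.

P_post[0,0] = 0.1111

step 1: x^-=[1.0574, 0.4624]  P^-=[0.7646 0.1130; 0.1130 1.2427]  S=[1.0106 0.2534; 0.2534 1.6906]  K=[0.7932 -0.0837; 0.1048 0.7147]  nu=[-3.0521, -0.5084]  x^+=[-1.3211, -0.2208]  P^+=[0.1505 -0.0113; -0.0113 0.3302]
step 2: x^-=[-1.0282, -0.3397]  P^-=[0.2918 -0.0095; -0.0095 0.5793]  S=[0.4905 0.0722; 0.0722 1.0421]  K=[0.6026 -0.0705; 0.0646 0.5521]  nu=[0.7458, -2.8822]  x^+=[-0.3756, -1.8828]  P^+=[0.1147 -0.0118; -0.0118 0.2545]
step 3: x^-=[-0.2741, -1.9166]  P^-=[0.2700 -0.0117; -0.0117 0.5033]  S=[0.4666 0.0610; 0.0610 0.9663]  K=[0.5841 -0.0685; 0.0583 0.5180]  nu=[1.0524, 5.3674]  x^+=[-0.0271, 0.9253]  P^+=[0.1111 -0.0115; -0.0115 0.2387]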